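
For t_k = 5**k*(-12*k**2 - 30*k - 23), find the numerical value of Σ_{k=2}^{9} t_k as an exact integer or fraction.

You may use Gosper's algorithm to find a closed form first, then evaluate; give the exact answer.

r(k) = 5*(12*k**2 + 54*k + 65)/(12*k**2 + 30*k + 23) after simplifying.
So A=5 and B=1, with C=k**2 + 5*k/2 + 23/12.
Need (5)·f(k+1) − (1)·f(k) = k**2 + 5*k/2 + 23/12.
Bound: deg f ≤ 2.
Match coefficients ⇒ f(k) = (3*k**2 + 2)/12.
R(k) = B(k−1)·f(k)/C(k) = (3*k**2 + 2)/(12*k**2 + 30*k + 23); s_k = R·t_k = 5**k*(-3*k**2 - 2).
Δs = 5**k*(-12*k**2 - 30*k - 23), as required.
Σ_(k=2)^(9) t_k = s_(10) − s_(2) = -2949218750 − (-350) = -2949218400.

Σ = -2949218400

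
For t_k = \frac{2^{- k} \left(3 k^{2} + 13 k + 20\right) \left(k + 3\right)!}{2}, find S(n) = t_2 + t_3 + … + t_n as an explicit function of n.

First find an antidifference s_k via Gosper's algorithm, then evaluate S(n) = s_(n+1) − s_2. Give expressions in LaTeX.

Compute t_(k+1)/t_k: get (k + 4)*(13*k + 3*(k + 1)**2 + 33)/(2*(3*k**2 + 13*k + 20)).
Gosper form: A/B · C(k+1)/C(k) with A=k/2 + 2, B=1, C=k**2 + 13*k/3 + 20/3.
f must satisfy (k/2 + 2)·f(k+1) − (1)·f(k) = k**2 + 13*k/3 + 20/3.
deg f ≤ 1 (via 1,0,2).
Coefficient equations give f(k) = 2*(3*k + 4)/3.
So s_k = (B(k−1)f/C)·t_k = (2*(3*k + 4)/(3*k**2 + 13*k + 20))·t_k = (3*k + 4)*factorial(k + 3)/2**k.
Verify: (3*k**2 + 13*k + 20)*factorial(k + 3)/(2*2**k) matches t_k.
Evaluate: s_(n+1) = 2**(-n - 1)*(3*n + 7)*factorial(n + 4); subtract s_(2) = 300 ⇒ S(n) = -300 + 3*n*factorial(n + 4)/(2*2**n) + 7*factorial(n + 4)/(2*2**n).

S(n) = -300 + \frac{3 \cdot 2^{- n} n \left(n + 4\right)!}{2} + \frac{7 \cdot 2^{- n} \left(n + 4\right)!}{2}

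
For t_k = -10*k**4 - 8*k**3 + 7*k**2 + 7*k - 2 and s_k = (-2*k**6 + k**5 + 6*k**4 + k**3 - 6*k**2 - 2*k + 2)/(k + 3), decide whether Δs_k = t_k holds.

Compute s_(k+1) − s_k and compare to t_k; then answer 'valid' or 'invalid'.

s_(k+1) = k*(-2*k**5 - 11*k**4 - 19*k**3 - 5*k**2 + 13*k + 6)/(k + 4)
s_(k+1) − s_k = (-10*k**6 - 62*k**5 - 87*k**4 + 71*k**2 + 24*k - 8)/(k**2 + 7*k + 12)
(s_(k+1) − s_k) − t_k = 2*(8*k**5 + 41*k**4 + 20*k**3 - 30*k**2 - 23*k + 8)/(k**2 + 7*k + 12)

Invalid: residual 2*(8*k**5 + 41*k**4 + 20*k**3 - 30*k**2 - 23*k + 8)/(k**2 + 7*k + 12) ≠ 0.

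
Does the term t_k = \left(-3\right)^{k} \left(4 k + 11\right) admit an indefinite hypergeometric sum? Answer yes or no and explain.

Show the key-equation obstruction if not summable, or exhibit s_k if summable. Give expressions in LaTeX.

Yes. s_k = \left(-3\right)^{k} \left(- k - 2\right).

Compute t_(k+1)/t_k: get 3*(-4*k - 15)/(4*k + 11).
A = -3, B = 1, C = k + 11/4.
Set up (-3)·f(k+1) − (1)·f(k) − (k + 11/4) = 0.
d = 1 from the (0,0,1) case.
Match coefficients ⇒ f(k) = -(k + 2)/4.
Certificate R = B(k−1)f/C = -(k + 2)/(4*k + 11) gives s_k = (-3)**k*(-k - 2).
Δs = (-3)**k*(4*k + 11), as required.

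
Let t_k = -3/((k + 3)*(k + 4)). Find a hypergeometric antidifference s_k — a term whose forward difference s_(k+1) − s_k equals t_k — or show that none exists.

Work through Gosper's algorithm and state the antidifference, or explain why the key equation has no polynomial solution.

t_(k+1)/t_k = (k + 3)/(k + 5).
A = k + 3, B = k + 5, C = 1.
f must satisfy (k + 3)·f(k+1) − (k + 4)·f(k) = 1.
d = 1 from the (1,1,0) case.
Match coefficients ⇒ f(k) = k/3.
So s_k = (B(k−1)f/C)·t_k = (k*(k + 4)/3)·t_k = -k/(k + 3).
Verify: -3/(k**2 + 7*k + 12) matches t_k.

s_k = -k/(k + 3)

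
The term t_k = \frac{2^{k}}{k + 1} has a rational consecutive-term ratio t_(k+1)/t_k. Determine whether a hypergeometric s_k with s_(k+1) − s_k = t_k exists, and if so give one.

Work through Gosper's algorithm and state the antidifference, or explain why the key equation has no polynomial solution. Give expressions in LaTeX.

none (Gosper's algorithm certifies no s_k)

t_(k+1)/t_k = 2*(k + 1)/(k + 2).
A = 2*k + 2, B = k + 2, C = 1.
Need (2*k + 2)·f(k+1) − (k + 1)·f(k) = 1.
From deg A=1, deg B=1, deg C=0: d=-1.
deg f ≤ -1 is impossible — no certificate.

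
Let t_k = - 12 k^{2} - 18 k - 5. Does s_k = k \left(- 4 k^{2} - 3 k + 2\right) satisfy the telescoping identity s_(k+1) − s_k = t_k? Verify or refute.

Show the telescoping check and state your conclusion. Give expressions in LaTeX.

s_(k+1) = -(k + 1)*(3*k + 4*(k + 1)**2 + 1)
s_(k+1) − s_k = -12*k**2 - 18*k - 5
(s_(k+1) − s_k) − t_k = 0

valid (s_(k+1) − s_k reduces to t_k)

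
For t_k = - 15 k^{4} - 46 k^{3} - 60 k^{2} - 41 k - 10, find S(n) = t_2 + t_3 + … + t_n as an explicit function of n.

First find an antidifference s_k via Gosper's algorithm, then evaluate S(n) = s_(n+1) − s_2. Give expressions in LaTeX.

r(k) = (15*k**4 + 106*k**3 + 288*k**2 + 359*k + 172)/(15*k**4 + 46*k**3 + 60*k**2 + 41*k + 10) after simplifying.
Take A(k)=1, B(k)=1, C(k)=k**4 + 46*k**3/15 + 4*k**2 + 41*k/15 + 2/3.
Set up (1)·f(k+1) − (1)·f(k) − (k**4 + 46*k**3/15 + 4*k**2 + 41*k/15 + 2/3) = 0.
From deg A=0, deg B=0, deg C=4: d=5.
Solving with deg f ≤ 5: f(k) = k*(3*k**4 + 4*k**3 + 2*k**2 + 2*k - 1)/15.
R(k) = B(k−1)·f(k)/C(k) = k*(3*k**4 + 4*k**3 + 2*k**2 + 2*k - 1)/(15*k**4 + 46*k**3 + 60*k**2 + 41*k + 10); s_k = R·t_k = k*(-3*k**4 - 4*k**3 - 2*k**2 - 2*k + 1).
Check: Δs_k = -15*k**4 - 46*k**3 - 60*k**2 - 41*k - 10. ✓
Σ_(k=2)^n t_k = s_(n+1) − s_(2) = (-3*n**5 - 19*n**4 - 48*n**3 - 62*n**2 - 40*n - 10) − (-182), i.e. -3*n**5 - 19*n**4 - 48*n**3 - 62*n**2 - 40*n + 172.

S(n) = - 3 n^{5} - 19 n^{4} - 48 n^{3} - 62 n^{2} - 40 n + 172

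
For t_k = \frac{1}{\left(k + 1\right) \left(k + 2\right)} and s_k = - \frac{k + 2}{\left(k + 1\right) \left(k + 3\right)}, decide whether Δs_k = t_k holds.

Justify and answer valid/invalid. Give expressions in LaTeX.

s_(k+1) = (-k - 3)/((k + 2)*(k + 4))
s_(k+1) − s_k = (k**2 + 5*k + 7)/(k**4 + 10*k**3 + 35*k**2 + 50*k + 24)
(s_(k+1) − s_k) − t_k = (-2*k - 5)/(k**4 + 10*k**3 + 35*k**2 + 50*k + 24)

Invalid: residual \frac{- 2 k - 5}{k^{4} + 10 k^{3} + 35 k^{2} + 50 k + 24} ≠ 0.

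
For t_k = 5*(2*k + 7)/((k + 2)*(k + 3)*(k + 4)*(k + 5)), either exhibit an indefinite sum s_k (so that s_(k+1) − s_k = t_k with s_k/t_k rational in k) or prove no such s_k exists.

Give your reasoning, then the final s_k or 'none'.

s_k = 5*k*(k + 6)/(8*(k**2 + 6*k + 8))

t_(k+1)/t_k = (k + 2)*(2*k + 9)/((k + 6)*(2*k + 7)).
Take A(k)=k + 2, B(k)=k + 6, C(k)=k + 7/2.
Key eq: (k + 2)·f(k+1) = (k + 5)·f(k) + (k + 7/2).
From deg A=1, deg B=1, deg C=1: d=3.
Coefficient equations give f(k) = k*(k + 3)*(k + 6)/16.
Certificate R = B(k−1)f/C = k*(k + 3)*(k + 5)*(k + 6)/(8*(2*k + 7)) gives s_k = 5*k*(k + 6)/(8*(k**2 + 6*k + 8)).
Verify: 5*(2*k + 7)/(k**4 + 14*k**3 + 71*k**2 + 154*k + 120) matches t_k.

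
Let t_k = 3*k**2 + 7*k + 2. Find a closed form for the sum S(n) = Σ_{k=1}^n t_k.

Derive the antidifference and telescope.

The ratio is (3*k**2 + 13*k + 12)/(3*k**2 + 7*k + 2).
So A=1 and B=1, with C=k**2 + 7*k/3 + 2/3.
Set up (1)·f(k+1) − (1)·f(k) − (k**2 + 7*k/3 + 2/3) = 0.
From deg A=0, deg B=0, deg C=2: d=3.
Solving with deg f ≤ 3: f(k) = k*(k**2 + 2*k - 1)/3.
Get s_k = R·t_k = k*(k**2 + 2*k - 1) with R(k) = B(k−1)f(k)/C(k) = k*(k**2 + 2*k - 1)/((k + 2)*(3*k + 1)).
Verify: 3*k**2 + 7*k + 2 matches t_k.
s_(n+1) = n**3 + 5*n**2 + 6*n + 2 and s_(1) = 2, so S(n) = n*(n**2 + 5*n + 6).

S(n) = n*(n**2 + 5*n + 6)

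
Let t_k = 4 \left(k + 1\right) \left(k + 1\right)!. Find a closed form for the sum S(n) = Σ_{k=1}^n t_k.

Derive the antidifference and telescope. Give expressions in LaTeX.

t_(k+1)/t_k = (k + 2)**2/(k + 1).
Gosper form: A/B · C(k+1)/C(k) with A=k + 2, B=1, C=k + 1.
f must satisfy (k + 2)·f(k+1) − (1)·f(k) = k + 1.
deg f ≤ 0 (via 1,0,1).
Solve for f: f(k) = 1 (degree 0 ≤ 0).
So s_k = (B(k−1)f/C)·t_k = (1/(k + 1))·t_k = 4*factorial(k + 1).
Δs = 4*(k + 1)*factorial(k + 1), as required.
Telescope: S(n) = s_(n+1) − s_(1) = 4*factorial(n + 2) − (8) = 4*factorial(n + 2) - 8.

S(n) = 4 \left(n + 2\right)! - 8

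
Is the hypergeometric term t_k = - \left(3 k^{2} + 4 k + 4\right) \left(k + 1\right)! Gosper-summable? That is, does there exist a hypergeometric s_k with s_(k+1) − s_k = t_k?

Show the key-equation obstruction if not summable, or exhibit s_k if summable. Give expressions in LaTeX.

r(k) = (k + 2)*(4*k + 3*(k + 1)**2 + 8)/(3*k**2 + 4*k + 4) after simplifying.
Take A(k)=k + 2, B(k)=1, C(k)=k**2 + 4*k/3 + 4/3.
f must satisfy (k + 2)·f(k+1) − (1)·f(k) = k**2 + 4*k/3 + 4/3.
d = 1 from the (1,0,2) case.
Coefficient equations give f(k) = (3*k - 2)/3.
So s_k = (B(k−1)f/C)·t_k = ((3*k - 2)/(3*k**2 + 4*k + 4))·t_k = -(3*k - 2)*factorial(k + 1).
Verify: -(3*k**2 + 4*k + 4)*factorial(k + 1) matches t_k.

Yes. s_k = - \left(3 k - 2\right) \left(k + 1\right)!.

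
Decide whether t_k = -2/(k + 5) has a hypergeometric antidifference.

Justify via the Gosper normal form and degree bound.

Compute t_(k+1)/t_k: get (k + 5)/(k + 6).
Normal form (A,B,C) = (k + 5, k + 6, 1).
Key eq: (k + 5)·f(k+1) = (k + 5)·f(k) + (1).
Bound: deg f ≤ 0.
f = c0 ⇒ A·f(k+1) − B(k−1)·f(k) − C = -1. The system {-1 = 0} is inconsistent; no antidifference.

No. Not Gosper-summable.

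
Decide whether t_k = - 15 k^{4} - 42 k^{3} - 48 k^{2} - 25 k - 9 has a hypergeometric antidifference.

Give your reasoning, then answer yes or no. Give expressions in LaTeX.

Compute t_(k+1)/t_k: get (15*k**4 + 102*k**3 + 264*k**2 + 307*k + 139)/(15*k**4 + 42*k**3 + 48*k**2 + 25*k + 9).
So A=1 and B=1, with C=k**4 + 14*k**3/5 + 16*k**2/5 + 5*k/3 + 3/5.
Solve (1)·f(k+1) − (1)·f(k) = k**4 + 14*k**3/5 + 16*k**2/5 + 5*k/3 + 3/5.
d = 5 from the (0,0,4) case.
A polynomial solution: f(k) = k*(3*k**4 + 3*k**3 - k + 4)/15.
Certificate R = B(k−1)f/C = k*(3*k**4 + 3*k**3 - k + 4)/(15*k**4 + 42*k**3 + 48*k**2 + 25*k + 9) gives s_k = k*(-3*k**4 - 3*k**3 + k - 4).
Δs = -15*k**4 - 42*k**3 - 48*k**2 - 25*k - 9, as required.

Yes. s_k = k \left(- 3 k^{4} - 3 k^{3} + k - 4\right).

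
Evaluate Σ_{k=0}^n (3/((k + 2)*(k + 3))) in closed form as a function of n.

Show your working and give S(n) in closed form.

r(k) = (k + 2)/(k + 4) after simplifying.
So A=k + 2 and B=k + 4, with C=1.
Set up (k + 2)·f(k+1) − (k + 3)·f(k) − (1) = 0.
From deg A=1, deg B=1, deg C=0: d=1.
A polynomial solution: f(k) = k/2.
R(k) = B(k−1)·f(k)/C(k) = k*(k + 3)/2; s_k = R·t_k = 3*k/(2*(k + 2)).
Verify: 3/(k**2 + 5*k + 6) matches t_k.
Telescope: S(n) = s_(n+1) − s_(0) = 3*(n + 1)/(2*(n + 3)) − (0) = 3*(n + 1)/(2*(n + 3)).

S(n) = 3*(n + 1)/(2*(n + 3))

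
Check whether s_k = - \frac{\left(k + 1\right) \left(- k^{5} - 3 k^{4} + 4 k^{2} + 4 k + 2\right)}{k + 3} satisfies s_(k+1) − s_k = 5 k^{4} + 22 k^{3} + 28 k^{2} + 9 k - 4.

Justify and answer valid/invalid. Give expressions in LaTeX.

s_(k+1) = -(k + 2)*(4*k - (k + 1)**5 - 3*(k + 1)**4 + 4*(k + 1)**2 + 6)/(k + 4)
s_(k+1) − s_k = (5*k**6 + 49*k**5 + 174*k**4 + 281*k**3 + 201*k**2 + 26*k - 28)/(k**2 + 7*k + 12)
(s_(k+1) − s_k) − t_k = 2*(-4*k**5 - 34*k**4 - 94*k**3 - 97*k**2 - 27*k + 10)/(k**2 + 7*k + 12)

Invalid: residual \frac{2 \left(- 4 k^{5} - 34 k^{4} - 94 k^{3} - 97 k^{2} - 27 k + 10\right)}{k^{2} + 7 k + 12} ≠ 0.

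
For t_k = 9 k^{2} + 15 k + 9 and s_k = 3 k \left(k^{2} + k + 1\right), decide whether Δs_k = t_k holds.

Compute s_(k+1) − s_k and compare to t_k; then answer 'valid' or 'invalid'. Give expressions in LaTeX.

s_(k+1) = 3*(k + 1)*(k + (k + 1)**2 + 2)
s_(k+1) − s_k = 9*k**2 + 15*k + 9
(s_(k+1) − s_k) − t_k = 0

valid; difference matches t_k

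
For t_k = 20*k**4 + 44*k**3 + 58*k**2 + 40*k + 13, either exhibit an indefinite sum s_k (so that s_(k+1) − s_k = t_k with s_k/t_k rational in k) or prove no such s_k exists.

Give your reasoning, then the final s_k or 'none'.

s_k = k*(4*k**4 + k**3 + 4*k**2 + 2*k + 2)

t_(k+1)/t_k = (20*k**4 + 124*k**3 + 310*k**2 + 368*k + 175)/(20*k**4 + 44*k**3 + 58*k**2 + 40*k + 13).
Take A(k)=1, B(k)=1, C(k)=k**4 + 11*k**3/5 + 29*k**2/10 + 2*k + 13/20.
Set up (1)·f(k+1) − (1)·f(k) − (k**4 + 11*k**3/5 + 29*k**2/10 + 2*k + 13/20) = 0.
d = 5 from the (0,0,4) case.
Match coefficients ⇒ f(k) = k*(4*k**4 + k**3 + 4*k**2 + 2*k + 2)/20.
Certificate R = B(k−1)f/C = k*(4*k**4 + k**3 + 4*k**2 + 2*k + 2)/(20*k**4 + 44*k**3 + 58*k**2 + 40*k + 13) gives s_k = k*(4*k**4 + k**3 + 4*k**2 + 2*k + 2).
Check: Δs_k = 20*k**4 + 44*k**3 + 58*k**2 + 40*k + 13. ✓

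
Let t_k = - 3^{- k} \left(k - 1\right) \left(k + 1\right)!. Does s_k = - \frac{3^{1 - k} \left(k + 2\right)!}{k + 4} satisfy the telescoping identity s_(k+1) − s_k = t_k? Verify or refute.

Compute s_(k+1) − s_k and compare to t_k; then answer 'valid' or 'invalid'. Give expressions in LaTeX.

Invalid: residual \frac{2 \cdot 3^{- k} \left(k^{2} + 3 k - 7\right) \left(k + 1\right)!}{\left(k + 4\right) \left(k + 5\right)} ≠ 0.

s_(k+1) = -factorial(k + 3)/(3**k*(k + 5))
s_(k+1) − s_k = -(k**2 + 4*k - 3)*factorial(k + 2)/(3**k*(k + 4)*(k + 5))
(s_(k+1) − s_k) − t_k = 2*(k**2 + 3*k - 7)*factorial(k + 1)/(3**k*(k + 4)*(k + 5))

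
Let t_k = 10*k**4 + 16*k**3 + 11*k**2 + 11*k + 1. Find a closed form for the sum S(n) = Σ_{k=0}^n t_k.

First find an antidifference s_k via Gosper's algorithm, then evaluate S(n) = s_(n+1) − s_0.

r(k) = (10*k**4 + 56*k**3 + 119*k**2 + 121*k + 49)/(10*k**4 + 16*k**3 + 11*k**2 + 11*k + 1) after simplifying.
A = 1, B = 1, C = k**4 + 8*k**3/5 + 11*k**2/10 + 11*k/10 + 1/10.
Key eq: (1)·f(k+1) = (1)·f(k) + (k**4 + 8*k**3/5 + 11*k**2/10 + 11*k/10 + 1/10).
deg f ≤ 5 (via 0,0,4).
Coefficient equations give f(k) = k*(2*k**4 - k**3 - k**2 + 4*k - 3)/10.
Then R = B(k−1)f/C = k*(2*k**4 - k**3 - k**2 + 4*k - 3)/(10*k**4 + 16*k**3 + 11*k**2 + 11*k + 1), so s_k = R(k)·t_k = k*(2*k**4 - k**3 - k**2 + 4*k - 3).
Δs = 10*k**4 + 16*k**3 + 11*k**2 + 11*k + 1, as required.
Evaluate: s_(n+1) = 2*n**5 + 9*n**4 + 15*n**3 + 15*n**2 + 8*n + 1; subtract s_(0) = 0 ⇒ S(n) = 2*n**5 + 9*n**4 + 15*n**3 + 15*n**2 + 8*n + 1.

S(n) = 2*n**5 + 9*n**4 + 15*n**3 + 15*n**2 + 8*n + 1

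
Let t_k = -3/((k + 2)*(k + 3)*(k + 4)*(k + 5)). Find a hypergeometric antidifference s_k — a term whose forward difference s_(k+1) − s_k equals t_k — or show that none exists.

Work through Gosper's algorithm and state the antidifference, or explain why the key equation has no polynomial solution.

s_k = k*(-k**2 - 9*k - 26)/(24*(k + 2)*(k + 3)*(k + 4))

t_(k+1)/t_k = (k + 2)/(k + 6).
So A=k + 2 and B=k + 6, with C=1.
f must satisfy (k + 2)·f(k+1) − (k + 5)·f(k) = 1.
From deg A=1, deg B=1, deg C=0: d=3.
Solving with deg f ≤ 3: f(k) = k*(k**2 + 9*k + 26)/72.
Certificate R = B(k−1)f/C = k*(k + 5)*(k**2 + 9*k + 26)/72 gives s_k = k*(-k**2 - 9*k - 26)/(24*(k + 2)*(k + 3)*(k + 4)).
Δs = -3/(k**4 + 14*k**3 + 71*k**2 + 154*k + 120), as required.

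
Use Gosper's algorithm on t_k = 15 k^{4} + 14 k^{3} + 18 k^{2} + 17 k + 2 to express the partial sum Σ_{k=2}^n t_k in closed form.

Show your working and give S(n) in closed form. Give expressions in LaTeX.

t_(k+1)/t_k = (15*k**4 + 74*k**3 + 150*k**2 + 155*k + 66)/(15*k**4 + 14*k**3 + 18*k**2 + 17*k + 2).
A = 1, B = 1, C = k**4 + 14*k**3/15 + 6*k**2/5 + 17*k/15 + 2/15.
f must satisfy (1)·f(k+1) − (1)·f(k) = k**4 + 14*k**3/15 + 6*k**2/5 + 17*k/15 + 2/15.
d = 5 from the (0,0,4) case.
Match coefficients ⇒ f(k) = k*(3*k**4 - 4*k**3 + 4*k**2 + 3*k - 4)/15.
R(k) = B(k−1)·f(k)/C(k) = k*(3*k**4 - 4*k**3 + 4*k**2 + 3*k - 4)/(15*k**4 + 14*k**3 + 18*k**2 + 17*k + 2); s_k = R·t_k = k*(3*k**4 - 4*k**3 + 4*k**2 + 3*k - 4).
Check: Δs_k = 15*k**4 + 14*k**3 + 18*k**2 + 17*k + 2. ✓
Telescope: S(n) = s_(n+1) − s_(2) = 3*n**5 + 11*n**4 + 18*n**3 + 21*n**2 + 13*n + 2 − (68) = 3*n**5 + 11*n**4 + 18*n**3 + 21*n**2 + 13*n - 66.

S(n) = 3 n^{5} + 11 n^{4} + 18 n^{3} + 21 n^{2} + 13 n - 66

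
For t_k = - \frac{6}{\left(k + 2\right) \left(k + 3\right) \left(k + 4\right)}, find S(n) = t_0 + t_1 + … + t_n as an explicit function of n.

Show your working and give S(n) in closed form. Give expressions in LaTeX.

Compute t_(k+1)/t_k: get (k + 2)/(k + 5).
A = k + 2, B = k + 5, C = 1.
Key eq: (k + 2)·f(k+1) = (k + 4)·f(k) + (1).
d = 2 from the (1,1,0) case.
Solving with deg f ≤ 2: f(k) = k*(k + 5)/12.
Then R = B(k−1)f/C = k*(k + 4)*(k + 5)/12, so s_k = R(k)·t_k = k*(-k - 5)/(2*(k + 2)*(k + 3)).
s_(k+1) − s_k = -6/(k**3 + 9*k**2 + 26*k + 24) = t_k.
s_(n+1) = (-n**2 - 7*n - 6)/(2*(n**2 + 7*n + 12)) and s_(0) = 0, so S(n) = (-n**2 - 7*n - 6)/(2*(n**2 + 7*n + 12)).

S(n) = \frac{- n^{2} - 7 n - 6}{2 \left(n^{2} + 7 n + 12\right)}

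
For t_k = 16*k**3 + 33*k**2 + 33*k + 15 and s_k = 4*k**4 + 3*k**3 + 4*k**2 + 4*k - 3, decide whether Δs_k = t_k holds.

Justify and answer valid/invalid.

s_(k+1) = 4*k**4 + 19*k**3 + 37*k**2 + 37*k + 12
s_(k+1) − s_k = 16*k**3 + 33*k**2 + 33*k + 15
(s_(k+1) − s_k) − t_k = 0

valid; difference matches t_k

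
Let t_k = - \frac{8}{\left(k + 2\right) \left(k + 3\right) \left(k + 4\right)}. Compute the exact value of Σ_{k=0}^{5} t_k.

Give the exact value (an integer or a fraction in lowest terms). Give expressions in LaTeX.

Σ = -11/18

t_(k+1)/t_k = (k + 2)/(k + 5).
Take A(k)=k + 2, B(k)=k + 5, C(k)=1.
f must satisfy (k + 2)·f(k+1) − (k + 4)·f(k) = 1.
deg f ≤ 2 (via 1,1,0).
Match coefficients ⇒ f(k) = k*(k + 5)/12.
R(k) = B(k−1)·f(k)/C(k) = k*(k + 4)*(k + 5)/12; s_k = R·t_k = 2*k*(-k - 5)/(3*(k + 2)*(k + 3)).
Δs = -8/(k**3 + 9*k**2 + 26*k + 24), as required.
Σ_(k=0)^(5) t_k = s_(6) − s_(0) = -11/18 − (0) = -11/18.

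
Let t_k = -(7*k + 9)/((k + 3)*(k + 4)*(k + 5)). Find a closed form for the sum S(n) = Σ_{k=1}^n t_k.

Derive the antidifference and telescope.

S(n) = n*(-11*n - 29)/(10*(n**2 + 9*n + 20))

Compute t_(k+1)/t_k: get (k + 3)*(7*k + 16)/((k + 6)*(7*k + 9)).
A = k + 3, B = k + 6, C = k + 9/7.
Solve (k + 3)·f(k+1) − (k + 5)·f(k) = k + 9/7.
Bound: deg f ≤ 2.
A polynomial solution: f(k) = k*(5*k + 7)/28.
Certificate R = B(k−1)f/C = k*(k + 5)*(5*k + 7)/(4*(7*k + 9)) gives s_k = k*(-5*k - 7)/(4*(k + 3)*(k + 4)).
Δs = (-7*k - 9)/(k**3 + 12*k**2 + 47*k + 60), as required.
Evaluate: s_(n+1) = (-5*n**2 - 17*n - 12)/(4*(n**2 + 9*n + 20)); subtract s_(1) = -3/20 ⇒ S(n) = n*(-11*n - 29)/(10*(n**2 + 9*n + 20)).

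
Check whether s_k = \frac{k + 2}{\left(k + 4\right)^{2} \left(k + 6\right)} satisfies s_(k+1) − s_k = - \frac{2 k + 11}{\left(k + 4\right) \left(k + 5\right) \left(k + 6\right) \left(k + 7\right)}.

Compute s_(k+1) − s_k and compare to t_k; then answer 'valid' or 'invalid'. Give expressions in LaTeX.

Invalid: residual \frac{2 \left(3 k^{2} + 31 k + 79\right)}{k^{6} + 31 k^{5} + 397 k^{4} + 2689 k^{3} + 10162 k^{2} + 20320 k + 16800} ≠ 0.

s_(k+1) = (k + 3)/((k + 5)**2*(k + 7))
s_(k+1) − s_k = -(k + 2)/((k + 4)**2*(k + 6)) + (k + 3)/((k + 5)**2*(k + 7))
(s_(k+1) − s_k) − t_k = 2*(3*k**2 + 31*k + 79)/(k**6 + 31*k**5 + 397*k**4 + 2689*k**3 + 10162*k**2 + 20320*k + 16800)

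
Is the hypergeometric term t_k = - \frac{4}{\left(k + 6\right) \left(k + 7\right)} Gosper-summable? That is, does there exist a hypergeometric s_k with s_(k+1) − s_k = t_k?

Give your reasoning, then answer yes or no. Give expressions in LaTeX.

Ratio r(k) = (k + 6)/(k + 8).
Take A(k)=k + 6, B(k)=k + 8, C(k)=1.
f must satisfy (k + 6)·f(k+1) − (k + 7)·f(k) = 1.
Bound: deg f ≤ 1.
A polynomial solution: f(k) = k/6.
R(k) = B(k−1)·f(k)/C(k) = k*(k + 7)/6; s_k = R·t_k = -2*k/(3*k + 18).
Verify: -4/(k**2 + 13*k + 42) matches t_k.

Yes. s_k = - \frac{2 k}{3 k + 18}.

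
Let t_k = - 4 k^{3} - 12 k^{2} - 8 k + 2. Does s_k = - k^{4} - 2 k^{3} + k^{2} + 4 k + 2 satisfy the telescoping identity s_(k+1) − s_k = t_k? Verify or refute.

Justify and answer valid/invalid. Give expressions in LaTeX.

Valid — Δs_k = t_k.

s_(k+1) = -k**4 - 6*k**3 - 11*k**2 - 4*k + 4
s_(k+1) − s_k = -4*k**3 - 12*k**2 - 8*k + 2
(s_(k+1) − s_k) − t_k = 0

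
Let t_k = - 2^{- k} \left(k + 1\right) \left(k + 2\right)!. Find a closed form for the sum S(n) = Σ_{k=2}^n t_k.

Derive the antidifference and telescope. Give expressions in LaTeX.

S(n) = 12 - 2^{- n} \left(n + 3\right)!

Ratio r(k) = (k + 2)*(k + 3)/(2*(k + 1)).
Normal form (A,B,C) = (k/2 + 3/2, 1, k + 1).
Need (k/2 + 3/2)·f(k+1) − (1)·f(k) = k + 1.
deg f ≤ 0 (via 1,0,1).
Solve for f: f(k) = 2 (degree 0 ≤ 0).
Certificate R = B(k−1)f/C = 2/(k + 1) gives s_k = -2**(1 - k)*factorial(k + 2).
Verify: -(k + 1)*factorial(k + 2)/2**k matches t_k.
Evaluate: s_(n+1) = -factorial(n + 3)/2**n; subtract s_(2) = -12 ⇒ S(n) = 12 - factorial(n + 3)/2**n.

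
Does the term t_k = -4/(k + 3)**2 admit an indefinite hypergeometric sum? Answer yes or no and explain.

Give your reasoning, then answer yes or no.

No — the linear system for f has no solution.

The ratio is (k + 3)**2/(k + 4)**2.
Take A(k)=k**2 + 6*k + 9, B(k)=k**2 + 8*k + 16, C(k)=1.
Key eq: (k**2 + 6*k + 9)·f(k+1) = (k**2 + 6*k + 9)·f(k) + (1).
Bound: deg f ≤ 0.
Put f(k) = c0: A·f(k+1) − B(k−1)·f(k) − C = -1; need -1 = 0 — inconsistent ⇒ no f, not summable.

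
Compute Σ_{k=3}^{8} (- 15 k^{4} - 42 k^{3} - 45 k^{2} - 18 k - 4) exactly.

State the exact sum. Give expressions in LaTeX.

Σ = -194952

Step 1: r(k) = (15*k**4 + 102*k**3 + 261*k**2 + 294*k + 124)/(15*k**4 + 42*k**3 + 45*k**2 + 18*k + 4).
So A=1 and B=1, with C=k**4 + 14*k**3/5 + 3*k**2 + 6*k/5 + 4/15.
Key eq: (1)·f(k+1) = (1)·f(k) + (k**4 + 14*k**3/5 + 3*k**2 + 6*k/5 + 4/15).
d = 5 from the (0,0,4) case.
Coefficient equations give f(k) = k*(3*k**4 + 3*k**3 - k**2 - 3*k + 2)/15.
R(k) = B(k−1)·f(k)/C(k) = k*(3*k**4 + 3*k**3 - k**2 - 3*k + 2)/(15*k**4 + 42*k**3 + 45*k**2 + 18*k + 4); s_k = R·t_k = k*(-3*k**4 - 3*k**3 + k**2 + 3*k - 2).
Verify: -15*k**4 - 42*k**3 - 45*k**2 - 18*k - 4 matches t_k.
Σ_(k=3)^(8) t_k = s_(9) − s_(3) = -195876 − (-924) = -194952.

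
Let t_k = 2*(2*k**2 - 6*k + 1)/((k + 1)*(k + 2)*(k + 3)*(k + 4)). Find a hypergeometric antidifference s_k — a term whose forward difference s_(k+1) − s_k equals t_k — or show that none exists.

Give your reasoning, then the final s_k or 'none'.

The ratio is (2*k**3 - 5*k - 3)/(2*k**3 + 4*k**2 - 29*k + 5).
So A=k + 1 and B=k + 5, with C=k**2 - 3*k + 1/2.
Key eq: (k + 1)·f(k+1) = (k + 4)·f(k) + (k**2 - 3*k + 1/2).
Bound: deg f ≤ 3.
Solving with deg f ≤ 3: f(k) = k*(k**2 - 6*k + 11)/12.
R(k) = B(k−1)·f(k)/C(k) = k*(k + 4)*(k**2 - 6*k + 11)/(6*(2*k**2 - 6*k + 1)); s_k = R·t_k = k*(k**2 - 6*k + 11)/(3*(k + 1)*(k + 2)*(k + 3)).
Δs = 2*(2*k**2 - 6*k + 1)/(k**4 + 10*k**3 + 35*k**2 + 50*k + 24), as required.

s_k = k*(k**2 - 6*k + 11)/(3*(k + 1)*(k + 2)*(k + 3))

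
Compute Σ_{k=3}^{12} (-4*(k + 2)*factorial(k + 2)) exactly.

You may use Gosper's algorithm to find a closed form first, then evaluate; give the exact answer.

t_(k+1)/t_k = (k + 3)**2/(k + 2).
So A=k + 3 and B=1, with C=k + 2.
Need (k + 3)·f(k+1) − (1)·f(k) = k + 2.
deg f ≤ 0 (via 1,0,1).
A polynomial solution: f(k) = 1.
So s_k = (B(k−1)f/C)·t_k = (1/(k + 2))·t_k = -4*factorial(k + 2).
Check: Δs_k = -4*(k + 2)*factorial(k + 2). ✓
Telescoping: Σ = s_(13) − s_(3) = -5230697472000 − (-480) = -5230697471520.

Σ = -5230697471520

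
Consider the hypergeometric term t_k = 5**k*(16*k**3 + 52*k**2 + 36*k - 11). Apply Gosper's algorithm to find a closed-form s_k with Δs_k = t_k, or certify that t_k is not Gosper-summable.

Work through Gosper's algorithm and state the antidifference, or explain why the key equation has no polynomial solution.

s_k = 5**k*(4*k**3 - 2*k**2 - k - 4)

Ratio r(k) = 5*(16*k**3 + 100*k**2 + 188*k + 93)/(16*k**3 + 52*k**2 + 36*k - 11).
A = 5, B = 1, C = k**3 + 13*k**2/4 + 9*k/4 - 11/16.
f must satisfy (5)·f(k+1) − (1)·f(k) = k**3 + 13*k**2/4 + 9*k/4 - 11/16.
From deg A=0, deg B=0, deg C=3: d=3.
Solve for f: f(k) = (4*k**3 - 2*k**2 - k - 4)/16 (degree 3 ≤ 3).
So s_k = (B(k−1)f/C)·t_k = ((4*k**3 - 2*k**2 - k - 4)/(16*k**3 + 52*k**2 + 36*k - 11))·t_k = 5**k*(4*k**3 - 2*k**2 - k - 4).
Verify: 5**k*(16*k**3 + 52*k**2 + 36*k - 11) matches t_k.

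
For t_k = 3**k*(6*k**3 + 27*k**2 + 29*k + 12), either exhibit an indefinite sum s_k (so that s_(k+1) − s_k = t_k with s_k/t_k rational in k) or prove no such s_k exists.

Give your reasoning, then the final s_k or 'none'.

s_k = 3**k*k*(3*k**2 + 1)

Compute t_(k+1)/t_k: get 3*(6*k**3 + 45*k**2 + 101*k + 74)/(6*k**3 + 27*k**2 + 29*k + 12).
Factor: A=3; B=1; C=k**3 + 9*k**2/2 + 29*k/6 + 2.
Solve (3)·f(k+1) − (1)·f(k) = k**3 + 9*k**2/2 + 29*k/6 + 2.
d = 3 from the (0,0,3) case.
Coefficient equations give f(k) = k*(3*k**2 + 1)/6.
Get s_k = R·t_k = 3**k*k*(3*k**2 + 1) with R(k) = B(k−1)f(k)/C(k) = k*(3*k**2 + 1)/(6*k**3 + 27*k**2 + 29*k + 12).
Check: Δs_k = 3**k*(6*k**3 + 27*k**2 + 29*k + 12). ✓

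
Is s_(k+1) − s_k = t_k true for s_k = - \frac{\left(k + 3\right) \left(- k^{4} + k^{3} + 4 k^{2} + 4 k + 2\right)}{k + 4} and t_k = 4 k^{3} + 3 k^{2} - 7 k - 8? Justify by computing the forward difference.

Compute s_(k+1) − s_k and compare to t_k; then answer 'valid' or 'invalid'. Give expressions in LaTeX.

s_(k+1) = (k**5 + 7*k**4 + 11*k**3 - 15*k**2 - 54*k - 40)/(k + 5)
s_(k+1) − s_k = 2*(2*k**5 + 18*k**4 + 40*k**3 - 10*k**2 - 90*k - 65)/(k**2 + 9*k + 20)
(s_(k+1) − s_k) − t_k = (-3*k**4 - 20*k**3 - 9*k**2 + 32*k + 30)/(k**2 + 9*k + 20)

Invalid: residual \frac{- 3 k^{4} - 20 k^{3} - 9 k^{2} + 32 k + 30}{k^{2} + 9 k + 20} ≠ 0.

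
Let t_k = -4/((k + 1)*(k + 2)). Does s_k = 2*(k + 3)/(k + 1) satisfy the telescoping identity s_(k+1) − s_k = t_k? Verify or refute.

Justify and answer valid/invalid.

s_(k+1) = 2*(k + 4)/(k + 2)
s_(k+1) − s_k = -4/(k**2 + 3*k + 2)
(s_(k+1) − s_k) − t_k = 0

valid (s_(k+1) − s_k reduces to t_k)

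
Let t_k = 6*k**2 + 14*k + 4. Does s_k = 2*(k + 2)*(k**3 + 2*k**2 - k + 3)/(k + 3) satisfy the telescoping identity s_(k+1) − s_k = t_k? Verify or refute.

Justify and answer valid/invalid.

Invalid: residual 2*(-2*k**3 - 14*k**2 - 24*k - 3)/(k**2 + 7*k + 12) ≠ 0.

s_(k+1) = 2*(k + 3)*(-k + (k + 1)**3 + 2*(k + 1)**2 + 2)/(k + 4)
s_(k+1) − s_k = 2*(3*k**4 + 26*k**3 + 73*k**2 + 74*k + 21)/(k**2 + 7*k + 12)
(s_(k+1) − s_k) − t_k = 2*(-2*k**3 - 14*k**2 - 24*k - 3)/(k**2 + 7*k + 12)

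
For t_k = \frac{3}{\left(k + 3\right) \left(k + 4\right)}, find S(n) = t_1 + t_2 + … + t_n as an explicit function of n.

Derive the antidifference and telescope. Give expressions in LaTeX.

t_(k+1)/t_k = (k + 3)/(k + 5).
Factor: A=k + 3; B=k + 5; C=1.
Set up (k + 3)·f(k+1) − (k + 4)·f(k) − (1) = 0.
d = 1 from the (1,1,0) case.
A polynomial solution: f(k) = k/3.
R(k) = B(k−1)·f(k)/C(k) = k*(k + 4)/3; s_k = R·t_k = k/(k + 3).
Δs = 3/(k**2 + 7*k + 12), as required.
Telescope: S(n) = s_(n+1) − s_(1) = (n + 1)/(n + 4) − (1/4) = 3*n/(4*(n + 4)).

S(n) = \frac{3 n}{4 \left(n + 4\right)}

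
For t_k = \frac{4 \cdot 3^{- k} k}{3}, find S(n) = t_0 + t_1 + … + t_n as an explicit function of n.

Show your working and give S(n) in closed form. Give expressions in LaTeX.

S(n) = 3^{- n - 1} \left(3^{n + 1} - 2 n - 3\right)

t_(k+1)/t_k = (k + 1)/(3*k).
Take A(k)=1/3, B(k)=1, C(k)=k.
Solve (1/3)·f(k+1) − (1)·f(k) = k.
Degrees (0,0,1) ⇒ d ≤ 1.
Coefficient equations give f(k) = -3*(2*k + 1)/4.
Get s_k = R·t_k = (-2*k - 1)/3**k with R(k) = B(k−1)f(k)/C(k) = -3*(2*k + 1)/(4*k).
Check: Δs_k = 4*k/(3*3**k). ✓
Σ_(k=0)^n t_k = s_(n+1) − s_(0) = (3**(-n - 1)*(-2*n - 3)) − (-1), i.e. 3**(-n - 1)*(3**(n + 1) - 2*n - 3).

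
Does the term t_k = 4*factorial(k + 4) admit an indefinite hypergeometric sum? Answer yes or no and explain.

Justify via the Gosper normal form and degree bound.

No — negative degree bound, so no certificate f.

t_(k+1)/t_k = k + 5.
Take A(k)=k + 5, B(k)=1, C(k)=1.
Need (k + 5)·f(k+1) − (1)·f(k) = 1.
deg f ≤ -1 (via 1,0,0).
Negative degree bound (-1): no f exists, t_k not Gosper-summable.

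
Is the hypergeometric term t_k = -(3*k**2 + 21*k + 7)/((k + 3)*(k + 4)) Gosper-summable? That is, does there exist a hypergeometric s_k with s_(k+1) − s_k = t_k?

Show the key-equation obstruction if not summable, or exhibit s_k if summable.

Yes. s_k = k*(2 - 9*k)/(3*(k + 3)).

Compute t_(k+1)/t_k: get (k + 3)*(21*k + 3*(k + 1)**2 + 28)/((k + 5)*(3*k**2 + 21*k + 7)).
So A=k + 3 and B=k + 5, with C=k**2 + 7*k + 7/3.
Key eq: (k + 3)·f(k+1) = (k + 4)·f(k) + (k**2 + 7*k + 7/3).
Bound: deg f ≤ 2.
A polynomial solution: f(k) = k*(9*k - 2)/9.
So s_k = (B(k−1)f/C)·t_k = (k*(k + 4)*(9*k - 2)/(3*(3*k**2 + 21*k + 7)))·t_k = k*(2 - 9*k)/(3*(k + 3)).
Verify: (-3*k**2 - 21*k - 7)/(k**2 + 7*k + 12) matches t_k.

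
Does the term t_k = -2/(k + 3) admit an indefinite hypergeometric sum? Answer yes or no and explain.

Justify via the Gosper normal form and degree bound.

Ratio r(k) = (k + 3)/(k + 4).
A = k + 3, B = k + 4, C = 1.
Set up (k + 3)·f(k+1) − (k + 3)·f(k) − (1) = 0.
d = 0 from the (1,1,0) case.
f = c0 ⇒ A·f(k+1) − B(k−1)·f(k) − C = -1. The system {-1 = 0} is inconsistent; no antidifference.

No; the coefficient equations for f are inconsistent.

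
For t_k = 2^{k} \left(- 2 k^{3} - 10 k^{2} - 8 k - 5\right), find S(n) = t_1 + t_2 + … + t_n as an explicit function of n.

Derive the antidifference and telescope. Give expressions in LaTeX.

S(n) = - 4 \cdot 2^{n} n^{3} - 8 \cdot 2^{n} n^{2} - 12 \cdot 2^{n} n - 2 \cdot 2^{n} + 2

Step 1: r(k) = 2*(2*k**3 + 16*k**2 + 34*k + 25)/(2*k**3 + 10*k**2 + 8*k + 5).
Normal form (A,B,C) = (2, 1, k**3 + 5*k**2 + 4*k + 5/2).
Solve (2)·f(k+1) − (1)·f(k) = k**3 + 5*k**2 + 4*k + 5/2.
Bound: deg f ≤ 3.
Match coefficients ⇒ f(k) = (2*k**3 - 2*k**2 + 4*k - 3)/2.
R(k) = B(k−1)·f(k)/C(k) = (2*k**3 - 2*k**2 + 4*k - 3)/(2*k**3 + 10*k**2 + 8*k + 5); s_k = R·t_k = 2**k*(-2*k**3 + 2*k**2 - 4*k + 3).
Verify: 2**k*(-2*k**3 - 10*k**2 - 8*k - 5) matches t_k.
s_(n+1) = 2**(n + 1)*(-2*n**3 - 4*n**2 - 6*n - 1) and s_(1) = -2, so S(n) = -4*2**n*n**3 - 8*2**n*n**2 - 12*2**n*n - 2*2**n + 2.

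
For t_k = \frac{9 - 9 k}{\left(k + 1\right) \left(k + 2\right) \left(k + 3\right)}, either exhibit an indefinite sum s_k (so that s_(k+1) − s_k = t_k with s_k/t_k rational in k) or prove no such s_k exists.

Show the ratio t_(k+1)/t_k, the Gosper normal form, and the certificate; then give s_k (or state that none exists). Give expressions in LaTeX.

Ratio r(k) = k*(k + 1)/((k - 1)*(k + 4)).
A = k + 1, B = k + 4, C = k - 1.
Key eq: (k + 1)·f(k+1) = (k + 3)·f(k) + (k - 1).
Bound: deg f ≤ 2.
Solving with deg f ≤ 2: f(k) = -k.
Certificate R = B(k−1)f/C = -k*(k + 3)/(k - 1) gives s_k = 9*k/((k + 1)*(k + 2)).
s_(k+1) − s_k = 9*(1 - k)/(k**3 + 6*k**2 + 11*k + 6) = t_k.

s_k = \frac{9 k}{\left(k + 1\right) \left(k + 2\right)}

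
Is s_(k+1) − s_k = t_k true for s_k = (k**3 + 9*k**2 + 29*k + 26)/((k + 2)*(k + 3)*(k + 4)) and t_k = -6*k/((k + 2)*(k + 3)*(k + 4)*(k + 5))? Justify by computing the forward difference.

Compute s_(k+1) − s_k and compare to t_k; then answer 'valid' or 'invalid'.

s_(k+1) = (29*k + (k + 1)**3 + 9*(k + 1)**2 + 55)/((k + 3)*(k + 4)*(k + 5))
s_(k+1) − s_k = -6*k/(k**4 + 14*k**3 + 71*k**2 + 154*k + 120)
(s_(k+1) − s_k) − t_k = 0

Valid — Δs_k = t_k.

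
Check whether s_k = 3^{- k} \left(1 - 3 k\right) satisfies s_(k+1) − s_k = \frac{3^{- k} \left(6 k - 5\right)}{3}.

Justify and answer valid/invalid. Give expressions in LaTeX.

s_(k+1) = (-3*k - 2)/(3*3**k)
s_(k+1) − s_k = (6*k - 5)/(3*3**k)
(s_(k+1) − s_k) − t_k = 0

Valid — Δs_k = t_k.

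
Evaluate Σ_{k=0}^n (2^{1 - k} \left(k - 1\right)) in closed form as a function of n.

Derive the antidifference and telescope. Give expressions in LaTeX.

S(n) = 2^{1 - n} \left(- n - 1\right)

Step 1: r(k) = k/(2*(k - 1)).
Take A(k)=1/2, B(k)=1, C(k)=k - 1.
Solve (1/2)·f(k+1) − (1)·f(k) = k - 1.
deg f ≤ 1 (via 0,0,1).
Coefficient equations give f(k) = -2*k.
Then R = B(k−1)f/C = -2*k/(k - 1), so s_k = R(k)·t_k = -2**(2 - k)*k.
Verify: 2**(1 - k)*(k - 1) matches t_k.
Telescope: S(n) = s_(n+1) − s_(0) = 2**(1 - n)*(-n - 1) − (0) = 2**(1 - n)*(-n - 1).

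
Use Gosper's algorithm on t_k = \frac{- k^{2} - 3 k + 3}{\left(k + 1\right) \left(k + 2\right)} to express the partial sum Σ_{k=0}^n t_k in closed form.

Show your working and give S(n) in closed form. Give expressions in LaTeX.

S(n) = \frac{- n^{2} + 2 n + 3}{n + 2}

Step 1: r(k) = (k + 1)*(3*k + (k + 1)**2)/((k + 3)*(k**2 + 3*k - 3)).
A = k + 1, B = k + 3, C = k**2 + 3*k - 3.
Key eq: (k + 1)·f(k+1) = (k + 2)·f(k) + (k**2 + 3*k - 3).
d = 2 from the (1,1,2) case.
Match coefficients ⇒ f(k) = k*(k - 4).
R(k) = B(k−1)·f(k)/C(k) = k*(k - 4)*(k + 2)/(k**2 + 3*k - 3); s_k = R·t_k = k*(4 - k)/(k + 1).
Check: Δs_k = (-k**2 - 3*k + 3)/(k**2 + 3*k + 2). ✓
Σ_(k=0)^n t_k = s_(n+1) − s_(0) = ((-n**2 + 2*n + 3)/(n + 2)) − (0), i.e. (-n**2 + 2*n + 3)/(n + 2).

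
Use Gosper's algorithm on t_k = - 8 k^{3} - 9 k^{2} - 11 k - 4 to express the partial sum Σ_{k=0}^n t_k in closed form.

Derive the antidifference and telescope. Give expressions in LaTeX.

The ratio is (8*k**3 + 33*k**2 + 53*k + 32)/(8*k**3 + 9*k**2 + 11*k + 4).
Normal form (A,B,C) = (1, 1, k**3 + 9*k**2/8 + 11*k/8 + 1/2).
f must satisfy (1)·f(k+1) − (1)·f(k) = k**3 + 9*k**2/8 + 11*k/8 + 1/2.
Degrees (0,0,3) ⇒ d ≤ 4.
Coefficient equations give f(k) = k**2*(2*k**2 - k + 3)/8.
R(k) = B(k−1)·f(k)/C(k) = k**2*(2*k**2 - k + 3)/(8*k**3 + 9*k**2 + 11*k + 4); s_k = R·t_k = k**2*(-2*k**2 + k - 3).
Δs = -8*k**3 - 9*k**2 - 11*k - 4, as required.
s_(n+1) = -2*n**4 - 7*n**3 - 12*n**2 - 11*n - 4 and s_(0) = 0, so S(n) = -2*n**4 - 7*n**3 - 12*n**2 - 11*n - 4.

S(n) = - 2 n^{4} - 7 n^{3} - 12 n^{2} - 11 n - 4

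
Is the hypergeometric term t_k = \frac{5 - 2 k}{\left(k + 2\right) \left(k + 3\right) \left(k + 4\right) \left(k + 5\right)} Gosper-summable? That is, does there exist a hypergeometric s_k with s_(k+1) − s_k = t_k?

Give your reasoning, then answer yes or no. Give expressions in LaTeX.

r(k) = (k + 2)*(2*k - 3)/((k + 6)*(2*k - 5)) after simplifying.
Take A(k)=k + 2, B(k)=k + 6, C(k)=k - 5/2.
Set up (k + 2)·f(k+1) − (k + 5)·f(k) − (k - 5/2) = 0.
From deg A=1, deg B=1, deg C=1: d=3.
Match coefficients ⇒ f(k) = -k*(k**2 + 9*k + 50)/48.
Certificate R = B(k−1)f/C = -k*(k + 5)*(k**2 + 9*k + 50)/(24*(2*k - 5)) gives s_k = k*(k**2 + 9*k + 50)/(24*(k + 2)*(k + 3)*(k + 4)).
s_(k+1) − s_k = (5 - 2*k)/(k**4 + 14*k**3 + 71*k**2 + 154*k + 120) = t_k.

Yes. s_k = \frac{k \left(k^{2} + 9 k + 50\right)}{24 \left(k + 2\right) \left(k + 3\right) \left(k + 4\right)}.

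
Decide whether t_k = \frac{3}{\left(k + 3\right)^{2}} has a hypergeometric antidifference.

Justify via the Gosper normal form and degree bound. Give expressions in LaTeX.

The ratio is (k + 3)**2/(k + 4)**2.
Take A(k)=k**2 + 6*k + 9, B(k)=k**2 + 8*k + 16, C(k)=1.
Key eq: (k**2 + 6*k + 9)·f(k+1) = (k**2 + 6*k + 9)·f(k) + (1).
d = 0 from the (2,2,0) case.
Write f(k) = c0. Then LHS − RHS = -1, requiring -1 = 0: contradictory. No certificate.

No; the coefficient equations for f are inconsistent.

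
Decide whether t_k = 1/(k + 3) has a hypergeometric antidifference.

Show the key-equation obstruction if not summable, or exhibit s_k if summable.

r(k) = (k + 3)/(k + 4) after simplifying.
Factor: A=k + 3; B=k + 4; C=1.
f must satisfy (k + 3)·f(k+1) − (k + 3)·f(k) = 1.
deg f ≤ 0 (via 1,1,0).
Put f(k) = c0: A·f(k+1) − B(k−1)·f(k) − C = -1; need -1 = 0 — inconsistent ⇒ no f, not summable.

No. Not Gosper-summable.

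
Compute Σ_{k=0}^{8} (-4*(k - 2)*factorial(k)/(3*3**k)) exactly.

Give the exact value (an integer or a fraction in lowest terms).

The ratio is (k**2 - 1)/(3*(k - 2)).
Normal form (A,B,C) = (k/3 + 1/3, 1, k - 2).
Solve (k/3 + 1/3)·f(k+1) − (1)·f(k) = k - 2.
From deg A=1, deg B=0, deg C=1: d=0.
Match coefficients ⇒ f(k) = 3.
Then R = B(k−1)f/C = 3/(k - 2), so s_k = R(k)·t_k = -4*factorial(k)/3**k.
Δs = -4*(k - 2)*factorial(k)/(3*3**k), as required.
Telescoping: Σ = s_(9) − s_(0) = -17920/243 − (-4) = -16948/243.

Σ = -16948/243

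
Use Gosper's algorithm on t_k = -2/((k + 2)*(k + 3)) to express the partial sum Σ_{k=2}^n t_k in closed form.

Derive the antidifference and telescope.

Step 1: r(k) = (k + 2)/(k + 4).
A = k + 2, B = k + 4, C = 1.
f must satisfy (k + 2)·f(k+1) − (k + 3)·f(k) = 1.
Bound: deg f ≤ 1.
Solving with deg f ≤ 1: f(k) = k/2.
Then R = B(k−1)f/C = k*(k + 3)/2, so s_k = R(k)·t_k = -k/(k + 2).
Check: Δs_k = -2/(k**2 + 5*k + 6). ✓
Σ_(k=2)^n t_k = s_(n+1) − s_(2) = ((-n - 1)/(n + 3)) − (-1/2), i.e. (1 - n)/(2*(n + 3)).

S(n) = (1 - n)/(2*(n + 3))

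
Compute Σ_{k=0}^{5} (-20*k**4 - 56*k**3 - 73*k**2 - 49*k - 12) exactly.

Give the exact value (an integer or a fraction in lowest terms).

Σ = -37002

The ratio is (20*k**4 + 136*k**3 + 361*k**2 + 443*k + 210)/(20*k**4 + 56*k**3 + 73*k**2 + 49*k + 12).
Factor: A=1; B=1; C=k**4 + 14*k**3/5 + 73*k**2/20 + 49*k/20 + 3/5.
f must satisfy (1)·f(k+1) − (1)·f(k) = k**4 + 14*k**3/5 + 73*k**2/20 + 49*k/20 + 3/5.
deg f ≤ 5 (via 0,0,4).
Solving with deg f ≤ 5: f(k) = k*(k + 1)*(4*k**3 + 3*k - 1)/20.
R(k) = B(k−1)·f(k)/C(k) = k*(4*k**3 + 3*k - 1)/((2*k + 1)*(10*k**2 + 13*k + 12)); s_k = R·t_k = k*(-4*k**4 - 4*k**3 - 3*k**2 - 2*k + 1).
Verify: -20*k**4 - 56*k**3 - 73*k**2 - 49*k - 12 matches t_k.
Sum = s_(6) − s_(0); s_(6) = -37002, s_(0) = 0 ⇒ -37002.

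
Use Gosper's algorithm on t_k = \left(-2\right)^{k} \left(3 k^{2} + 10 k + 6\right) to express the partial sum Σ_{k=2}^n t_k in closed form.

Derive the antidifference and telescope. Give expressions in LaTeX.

Compute t_(k+1)/t_k: get 2*(-3*k**2 - 16*k - 19)/(3*k**2 + 10*k + 6).
Take A(k)=-2, B(k)=1, C(k)=k**2 + 10*k/3 + 2.
Key eq: (-2)·f(k+1) = (1)·f(k) + (k**2 + 10*k/3 + 2).
From deg A=0, deg B=0, deg C=2: d=2.
Match coefficients ⇒ f(k) = -k*(k + 2)/3.
So s_k = (B(k−1)f/C)·t_k = (-k*(k + 2)/(3*k**2 + 10*k + 6))·t_k = (-2)**k*k*(-k - 2).
Verify: (-2)**k*(3*k**2 + 10*k + 6) matches t_k.
Evaluate: s_(n+1) = 2*(-2)**n*(n**2 + 4*n + 3); subtract s_(2) = -32 ⇒ S(n) = 2*(-2)**n*n**2 + 8*(-2)**n*n + 6*(-2)**n + 32.

S(n) = 2 \left(-2\right)^{n} n^{2} + 8 \left(-2\right)^{n} n + 6 \left(-2\right)^{n} + 32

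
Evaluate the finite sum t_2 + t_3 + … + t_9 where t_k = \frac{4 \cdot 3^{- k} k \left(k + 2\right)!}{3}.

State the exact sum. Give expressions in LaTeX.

The ratio is (k + 1)*(k + 3)/(3*k).
A = k/3 + 1, B = 1, C = k.
Set up (k/3 + 1)·f(k+1) − (1)·f(k) − (k) = 0.
Degrees (1,0,1) ⇒ d ≤ 0.
Solve for f: f(k) = 3 (degree 0 ≤ 0).
R(k) = B(k−1)·f(k)/C(k) = 3/k; s_k = R·t_k = 4*factorial(k + 2)/3**k.
s_(k+1) − s_k = 4*k*factorial(k + 2)/(3*3**k) = t_k.
Sum = s_(10) − s_(2); s_(10) = 7884800/243, s_(2) = 32/3 ⇒ 7882208/243.

Σ = 7882208/243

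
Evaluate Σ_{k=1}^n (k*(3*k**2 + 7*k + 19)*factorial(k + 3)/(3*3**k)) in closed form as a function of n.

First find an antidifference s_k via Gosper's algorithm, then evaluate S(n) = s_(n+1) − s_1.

The ratio is (k + 1)*(k + 4)*(7*k + 3*(k + 1)**2 + 26)/(3*k*(3*k**2 + 7*k + 19)).
So A=k/3 + 4/3 and B=1, with C=k**3 + 7*k**2/3 + 19*k/3.
f must satisfy (k/3 + 4/3)·f(k+1) − (1)·f(k) = k**3 + 7*k**2/3 + 19*k/3.
Degrees (1,0,3) ⇒ d ≤ 2.
Solving with deg f ≤ 2: f(k) = 3*k**2 - 2*k - 4.
Get s_k = R·t_k = (3*k**2 - 2*k - 4)*factorial(k + 3)/3**k with R(k) = B(k−1)f(k)/C(k) = 3*(3*k**2 - 2*k - 4)/(k*(3*k**2 + 7*k + 19)).
Check: Δs_k = k*(3*k**2 + 7*k + 19)*factorial(k + 3)/(3*3**k). ✓
Σ_(k=1)^n t_k = s_(n+1) − s_(1) = (3**(-n - 1)*(3*n**2 + 4*n - 3)*factorial(n + 4)) − (-24), i.e. 24 + n**2*factorial(n + 4)/3**n + 4*n*factorial(n + 4)/(3*3**n) - factorial(n + 4)/3**n.

S(n) = 24 + n**2*factorial(n + 4)/3**n + 4*n*factorial(n + 4)/(3*3**n) - factorial(n + 4)/3**n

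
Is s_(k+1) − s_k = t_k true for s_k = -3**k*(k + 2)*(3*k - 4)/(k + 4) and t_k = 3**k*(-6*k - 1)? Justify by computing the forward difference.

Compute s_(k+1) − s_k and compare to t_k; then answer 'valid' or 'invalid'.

s_(k+1) = -3**(k + 1)*(k + 3)*(3*k - 1)/(k + 5)
s_(k+1) − s_k = 3**k*(-6*k**3 - 43*k**2 - 85*k - 4)/(k**2 + 9*k + 20)
(s_(k+1) − s_k) − t_k = 3**k*(12*k**2 + 44*k + 16)/(k**2 + 9*k + 20)

Invalid: residual 3**k*(12*k**2 + 44*k + 16)/(k**2 + 9*k + 20) ≠ 0.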